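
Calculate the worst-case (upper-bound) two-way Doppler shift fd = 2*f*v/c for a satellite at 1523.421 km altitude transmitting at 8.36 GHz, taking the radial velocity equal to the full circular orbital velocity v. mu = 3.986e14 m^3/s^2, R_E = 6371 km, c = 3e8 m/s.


r = 7.894421e+06 m
v = sqrt(mu/r) = 7105.7268 m/s (worst-case radial velocity)
f = 8.36 GHz = 8.36e+09 Hz
fd = 2*f*v/c = 2*8.36e+09*7105.7268/3.0e+08
fd = 396025.8402 Hz

396025.8402 Hz


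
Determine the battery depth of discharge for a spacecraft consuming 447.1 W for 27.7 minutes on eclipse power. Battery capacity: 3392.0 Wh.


E_used = P * t / 60 = 447.1 * 27.7 / 60 = 206.4112 Wh
DOD = E_used / E_total * 100 = 206.4112 / 3392.0 * 100
DOD = 6.0852 %

6.0852 %


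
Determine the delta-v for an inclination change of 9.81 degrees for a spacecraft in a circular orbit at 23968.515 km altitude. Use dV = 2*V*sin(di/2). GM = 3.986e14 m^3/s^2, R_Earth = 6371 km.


r = 30339.5150 km = 3.0339515e+07 m
V = sqrt(mu/r) = 3624.6354 m/s
di = 9.81 deg = 0.1712168 rad
dV = 2*V*sin(di/2) = 2*3624.6354*sin(0.0856084)
dV = 619.8407 m/s = 0.6198407 km/s

0.6198 km/s


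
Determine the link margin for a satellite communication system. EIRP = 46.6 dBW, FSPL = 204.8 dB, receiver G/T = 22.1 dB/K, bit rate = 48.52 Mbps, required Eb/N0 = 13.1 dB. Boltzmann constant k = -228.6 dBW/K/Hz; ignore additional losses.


C/N0 = EIRP - FSPL + G/T - k = 46.6 - 204.8 + 22.1 - (-228.6)
C/N0 = 92.5000 dB-Hz
R_b = 48.52 Mbps = 4.852e+07 bps -> 10*log10(R_b) = 76.8592 dB-Hz
Eb/N0 = C/N0 - 10*log10(R_b) = 92.5000 - 76.8592 = 15.6408 dB
Margin = Eb/N0 - Eb/N0_req = 15.6408 - 13.1 = 2.5408 dB (link closes)

2.5408 dB


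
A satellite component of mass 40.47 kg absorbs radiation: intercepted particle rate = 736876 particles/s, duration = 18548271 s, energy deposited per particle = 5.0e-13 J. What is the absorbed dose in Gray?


Total energy deposited = rate * time * E_per
  = 736876 * 18548271 * 5.0e-13 = 6.8339 J
Dose = E_total / mass = 6.8339 / 40.47
Dose = 0.1688631 Gy

0.1689 Gy


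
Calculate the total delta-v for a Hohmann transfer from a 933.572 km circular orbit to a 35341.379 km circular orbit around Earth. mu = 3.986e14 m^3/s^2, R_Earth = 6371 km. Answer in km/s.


r1 = 7304.5720 km = 7.304572e+06 m
r2 = 41712.3790 km = 4.1712379e+07 m
dv1 = sqrt(mu/r1)*(sqrt(2*r2/(r1+r2)) - 1) = 2250.0291 m/s
dv2 = sqrt(mu/r2)*(1 - sqrt(2*r1/(r1+r2))) = 1403.6416 m/s
total dv = |dv1| + |dv2| = 2250.0291 + 1403.6416 = 3653.6707 m/s = 3.6537 km/s

3.6537 km/s


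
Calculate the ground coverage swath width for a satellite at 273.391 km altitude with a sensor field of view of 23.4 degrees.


FOV = 23.4 deg = 0.408407 rad
swath = 2 * alt * tan(FOV/2) = 2 * 273.391 * tan(0.2042035)
swath = 2 * 273.391 * 0.20709
swath = 113.2331 km

113.2331 km


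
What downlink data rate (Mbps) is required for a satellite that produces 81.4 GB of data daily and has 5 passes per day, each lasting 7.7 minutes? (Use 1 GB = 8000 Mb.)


total contact time = 5 * 7.7 * 60 = 2310.0000 s
data = 81.4 GB = 651200.0000 Mb
rate = 651200.0000 / 2310.0000 = 281.9048 Mbps

281.9048 Mbps


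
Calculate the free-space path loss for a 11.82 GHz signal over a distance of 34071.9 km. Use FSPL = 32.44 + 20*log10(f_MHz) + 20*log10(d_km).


f = 11.82 GHz = 11820.0000 MHz
d = 34071.9 km
FSPL = 32.44 + 20*log10(11820.0000) + 20*log10(34071.9)
FSPL = 32.44 + 81.4523 + 90.6479
FSPL = 204.5403 dB

204.5403 dB


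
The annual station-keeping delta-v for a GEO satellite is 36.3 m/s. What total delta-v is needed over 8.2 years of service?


dV = rate * years = 36.3 * 8.2
dV = 297.6600 m/s

297.6600 m/s


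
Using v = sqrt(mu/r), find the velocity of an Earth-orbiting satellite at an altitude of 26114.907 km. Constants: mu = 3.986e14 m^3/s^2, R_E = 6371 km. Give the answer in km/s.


r = R_E + alt = 6371.0 + 26114.907 = 32485.9070 km = 3.2485907e+07 m
v = sqrt(mu/r) = sqrt(3.986e14 / 3.2485907e+07) = 3502.8468 m/s = 3.5028 km/s

3.5028 km/s


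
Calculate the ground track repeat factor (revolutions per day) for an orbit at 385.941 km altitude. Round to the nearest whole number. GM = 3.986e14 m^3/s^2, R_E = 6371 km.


r = 6.756941e+06 m
T = 2*pi*sqrt(r^3/mu) = 5527.5975 s = 92.1266 min
revs/day = 1440 / 92.1266 = 15.6307
Rounded: 16 revolutions per day

16 revolutions per day


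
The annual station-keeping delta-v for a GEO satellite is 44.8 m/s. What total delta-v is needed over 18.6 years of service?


dV = rate * years = 44.8 * 18.6
dV = 833.2800 m/s

833.2800 m/s


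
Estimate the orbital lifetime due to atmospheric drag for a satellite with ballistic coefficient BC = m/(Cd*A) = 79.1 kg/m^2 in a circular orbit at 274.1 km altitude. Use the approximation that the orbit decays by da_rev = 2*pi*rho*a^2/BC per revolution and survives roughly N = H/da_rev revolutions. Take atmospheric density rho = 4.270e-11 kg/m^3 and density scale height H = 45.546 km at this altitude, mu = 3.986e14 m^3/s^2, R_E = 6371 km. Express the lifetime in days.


a = R_E + alt = 6645.1000 km = 6.6451e+06 m
da_rev = 2*pi*rho*a^2/BC = 2*pi*4.270e-11*(6.6451e+06)^2/79.1 = 149.773266 m per revolution
N = H/da_rev = 45546.0000 m / 149.773266 m = 304.0997 revolutions
P = 2*pi*sqrt(a^3/mu) = 5390.9276 s
lifetime = N*P = 304.0997 * 5390.9276 = 1.6393793e+06 s = 18.9743 days

18.9743 days


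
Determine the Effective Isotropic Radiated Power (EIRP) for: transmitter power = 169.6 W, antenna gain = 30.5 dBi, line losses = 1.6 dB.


Pt = 169.6 W = 22.2943 dBW
EIRP = Pt_dBW + Gt - losses = 22.2943 + 30.5 - 1.6 = 51.1943 dBW

51.1943 dBW


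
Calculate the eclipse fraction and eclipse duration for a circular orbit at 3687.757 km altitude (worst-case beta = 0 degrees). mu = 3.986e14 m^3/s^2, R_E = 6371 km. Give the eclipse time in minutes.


r = 10058.7570 km
T = 167.3310 min
Eclipse fraction = arcsin(R_E/r)/pi = arcsin(6371.0000/10058.7570)/pi
= arcsin(0.6333785)/pi = 0.2183323
Eclipse duration = 0.2183323 * 167.3310 = 36.5338 min

36.5338 minutes


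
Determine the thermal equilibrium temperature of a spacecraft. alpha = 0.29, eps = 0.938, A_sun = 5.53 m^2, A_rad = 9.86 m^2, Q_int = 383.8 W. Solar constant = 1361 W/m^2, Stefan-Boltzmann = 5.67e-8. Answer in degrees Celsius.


Numerator = alpha*S*A_sun + Q_int = 0.29*1361*5.53 + 383.8 = 2566.4357 W
Denominator = eps*sigma*A_rad = 0.938*5.67e-8*9.86 = 5.2440016e-07 W/K^4
T^4 = 4.8940407e+09 K^4
T = 264.4947 K = -8.6553 C

-8.6553 degrees Celsius


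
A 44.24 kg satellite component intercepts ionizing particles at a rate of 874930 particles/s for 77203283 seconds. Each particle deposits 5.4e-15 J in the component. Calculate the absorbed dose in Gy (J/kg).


Total energy deposited = rate * time * E_per
  = 874930 * 77203283 * 5.4e-15 = 0.3647563 J
Dose = E_total / mass = 0.3647563 / 44.24
Dose = 0.008244944 Gy

0.0082 Gy


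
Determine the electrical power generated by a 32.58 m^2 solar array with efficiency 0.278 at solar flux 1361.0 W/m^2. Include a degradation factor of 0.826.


P = area * eta * S * degradation
P = 32.58 * 0.278 * 1361.0 * 0.826
P = 10182.0224 W

10182.0224 W


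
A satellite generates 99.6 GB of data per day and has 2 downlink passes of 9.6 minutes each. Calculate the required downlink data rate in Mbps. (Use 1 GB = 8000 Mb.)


total contact time = 2 * 9.6 * 60 = 1152.0000 s
data = 99.6 GB = 796800.0000 Mb
rate = 796800.0000 / 1152.0000 = 691.6667 Mbps

691.6667 Mbps


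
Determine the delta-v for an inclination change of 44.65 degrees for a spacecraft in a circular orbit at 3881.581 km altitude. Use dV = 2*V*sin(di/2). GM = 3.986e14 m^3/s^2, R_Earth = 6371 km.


r = 10252.5810 km = 1.0252581e+07 m
V = sqrt(mu/r) = 6235.2237 m/s
di = 44.65 deg = 0.7792895 rad
dV = 2*V*sin(di/2) = 2*6235.2237*sin(0.3896448)
dV = 4737.0220 m/s = 4.7370 km/s

4.7370 km/s


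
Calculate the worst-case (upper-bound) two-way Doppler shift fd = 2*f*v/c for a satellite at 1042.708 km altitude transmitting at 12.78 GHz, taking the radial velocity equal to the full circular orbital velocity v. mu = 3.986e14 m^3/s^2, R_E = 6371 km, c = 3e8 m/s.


r = 7.413708e+06 m
v = sqrt(mu/r) = 7332.4804 m/s (worst-case radial velocity)
f = 12.78 GHz = 1.278e+10 Hz
fd = 2*f*v/c = 2*1.278e+10*7332.4804/3.0e+08
fd = 624727.3273 Hz

624727.3273 Hz


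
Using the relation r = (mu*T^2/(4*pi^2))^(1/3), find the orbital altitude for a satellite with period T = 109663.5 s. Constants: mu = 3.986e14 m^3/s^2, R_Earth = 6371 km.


T = 109663.5 s
r = (mu*T^2/(4*pi^2))^(1/3) = (3.986e14 * 109663.5^2 / (4*pi^2))^(1/3)
r = 4.9518474e+07 m = 49518.4742 km
alt = r - R_E = 49518.4742 - 6371 = 43147.4742 km

43147.4742 km


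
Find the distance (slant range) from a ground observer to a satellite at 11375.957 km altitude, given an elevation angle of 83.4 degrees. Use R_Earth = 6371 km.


h = 11375.957 km, el = 83.4 deg
d = -R_E*sin(el) + sqrt((R_E*sin(el))^2 + 2*R_E*h + h^2)
d = -6371.0000*sin(1.4556) + sqrt((6371.0000*0.9933728)^2 + 2*6371.0000*11375.957 + 11375.957^2)
d = 11403.0655 km

11403.0655 km


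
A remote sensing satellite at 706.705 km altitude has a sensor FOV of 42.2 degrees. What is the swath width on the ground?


FOV = 42.2 deg = 0.7365289 rad
swath = 2 * alt * tan(FOV/2) = 2 * 706.705 * tan(0.3682645)
swath = 2 * 706.705 * 0.3858679
swath = 545.3895 km

545.3895 km


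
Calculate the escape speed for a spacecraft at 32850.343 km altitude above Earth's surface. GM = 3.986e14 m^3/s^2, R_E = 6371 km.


r = 6371.0 + 32850.343 = 39221.3430 km = 3.9221343e+07 m
v_esc = sqrt(2*mu/r) = sqrt(2*3.986e14 / 3.9221343e+07)
v_esc = 4508.3997 m/s = 4.5084 km/s

4.5084 km/s


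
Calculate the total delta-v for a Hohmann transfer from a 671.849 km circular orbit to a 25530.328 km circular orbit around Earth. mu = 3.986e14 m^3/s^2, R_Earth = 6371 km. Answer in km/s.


r1 = 7042.8490 km = 7.042849e+06 m
r2 = 31901.3280 km = 3.1901328e+07 m
dv1 = sqrt(mu/r1)*(sqrt(2*r2/(r1+r2)) - 1) = 2106.1936 m/s
dv2 = sqrt(mu/r2)*(1 - sqrt(2*r1/(r1+r2))) = 1408.9474 m/s
total dv = |dv1| + |dv2| = 2106.1936 + 1408.9474 = 3515.1410 m/s = 3.5151 km/s

3.5151 km/s


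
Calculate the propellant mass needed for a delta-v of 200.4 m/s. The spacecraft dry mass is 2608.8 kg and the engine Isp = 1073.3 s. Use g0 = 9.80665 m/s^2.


ve = Isp * g0 = 1073.3 * 9.80665 = 10525.477445 m/s
mass ratio = exp(dv/ve) = exp(200.4/10525.477445) = 1.01922192
m_prop = m_dry * (mr - 1) = 2608.8 * (1.01922192 - 1)
m_prop = 50.1462 kg

50.1462 kg


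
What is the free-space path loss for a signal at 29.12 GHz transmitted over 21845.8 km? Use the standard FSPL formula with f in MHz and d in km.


f = 29.12 GHz = 29120.0000 MHz
d = 21845.8 km
FSPL = 32.44 + 20*log10(29120.0000) + 20*log10(21845.8)
FSPL = 32.44 + 89.2838 + 86.7874
FSPL = 208.5112 dB

208.5112 dB


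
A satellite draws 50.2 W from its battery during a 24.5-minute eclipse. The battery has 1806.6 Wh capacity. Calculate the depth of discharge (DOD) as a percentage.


E_used = P * t / 60 = 50.2 * 24.5 / 60 = 20.4983 Wh
DOD = E_used / E_total * 100 = 20.4983 / 1806.6 * 100
DOD = 1.1346 %

1.1346 %


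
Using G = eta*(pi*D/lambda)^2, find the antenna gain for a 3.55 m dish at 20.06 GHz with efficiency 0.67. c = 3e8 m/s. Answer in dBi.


lambda = c/f = 3e8 / 2.006e+10 = 0.01495513 m
G = eta*(pi*D/lambda)^2 = 0.67*(pi*3.55/0.01495513)^2
G = 372606.6505 (linear)
G = 10*log10(372606.6505) = 55.7125 dBi

55.7125 dBi


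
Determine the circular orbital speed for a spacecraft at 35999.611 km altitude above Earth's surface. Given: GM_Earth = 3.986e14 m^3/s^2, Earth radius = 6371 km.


r = R_E + alt = 6371.0 + 35999.611 = 42370.6110 km = 4.2370611e+07 m
v = sqrt(mu/r) = sqrt(3.986e14 / 4.2370611e+07) = 3067.1590 m/s = 3.0672 km/s

3.0672 km/s


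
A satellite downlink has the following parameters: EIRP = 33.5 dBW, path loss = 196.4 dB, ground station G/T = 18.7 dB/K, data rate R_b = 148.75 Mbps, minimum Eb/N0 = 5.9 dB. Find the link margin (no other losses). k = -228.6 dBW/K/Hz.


C/N0 = EIRP - FSPL + G/T - k = 33.5 - 196.4 + 18.7 - (-228.6)
C/N0 = 84.4000 dB-Hz
R_b = 148.75 Mbps = 1.4875e+08 bps -> 10*log10(R_b) = 81.7246 dB-Hz
Eb/N0 = C/N0 - 10*log10(R_b) = 84.4000 - 81.7246 = 2.6754 dB
Margin = Eb/N0 - Eb/N0_req = 2.6754 - 5.9 = -3.2246 dB (negative margin: link does not close)

-3.2246 dB


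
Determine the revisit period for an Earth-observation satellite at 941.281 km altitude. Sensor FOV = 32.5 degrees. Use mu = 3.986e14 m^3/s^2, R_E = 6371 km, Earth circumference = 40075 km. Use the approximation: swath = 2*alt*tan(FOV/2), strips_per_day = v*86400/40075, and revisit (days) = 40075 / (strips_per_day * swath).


swath = 2*941.281*tan(0.283616) = 548.7168 km
v = sqrt(mu/r) = 7383.1588 m/s = 7.3832 km/s
strips/day = v*86400/40075 = 7.3832*86400/40075 = 15.9178
coverage/day = strips * swath = 15.9178 * 548.7168 = 8734.3515 km
revisit = 40075 / 8734.3515 = 4.5882 days

4.5882 days


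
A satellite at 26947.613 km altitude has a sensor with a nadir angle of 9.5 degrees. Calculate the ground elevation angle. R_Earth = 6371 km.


r = R_E + alt = 33318.6130 km
Law of sines in the satellite / Earth-center / ground-point triangle:
  sin(nadir)/R_E = sin(90 + el)/r  =>  cos(el) = (r/R_E)*sin(nadir)
cos(el) = (33318.6130 / 6371.0000) * sin(9.5 deg) = 0.8631545
el = arccos(0.8631545) = 30.3274 deg
(Earth-central angle = 90 - nadir - el = 50.1726 deg)

30.3274 degrees


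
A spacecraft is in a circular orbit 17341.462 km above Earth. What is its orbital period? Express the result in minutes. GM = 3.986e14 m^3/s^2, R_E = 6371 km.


r = 23712.4620 km = 2.3712462e+07 m
T = 2*pi*sqrt(r^3/mu) = 2*pi*sqrt(1.3333063e+22 / 3.986e14)
T = 36339.2695 s = 605.6545 min

605.6545 minutes


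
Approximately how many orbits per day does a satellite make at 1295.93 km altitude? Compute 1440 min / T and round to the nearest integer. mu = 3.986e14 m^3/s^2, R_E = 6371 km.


r = 7.66693e+06 m
T = 2*pi*sqrt(r^3/mu) = 6681.0307 s = 111.3505 min
revs/day = 1440 / 111.3505 = 12.9321
Rounded: 13 revolutions per day

13 revolutions per day


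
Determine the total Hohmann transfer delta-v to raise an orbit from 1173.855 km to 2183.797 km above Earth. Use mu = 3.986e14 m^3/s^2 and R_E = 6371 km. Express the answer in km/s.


r1 = 7544.8550 km = 7.544855e+06 m
r2 = 8554.7970 km = 8.554797e+06 m
dv1 = sqrt(mu/r1)*(sqrt(2*r2/(r1+r2)) - 1) = 224.5107 m/s
dv2 = sqrt(mu/r2)*(1 - sqrt(2*r1/(r1+r2))) = 217.5658 m/s
total dv = |dv1| + |dv2| = 224.5107 + 217.5658 = 442.0766 m/s = 0.4420766 km/s

0.4421 km/s


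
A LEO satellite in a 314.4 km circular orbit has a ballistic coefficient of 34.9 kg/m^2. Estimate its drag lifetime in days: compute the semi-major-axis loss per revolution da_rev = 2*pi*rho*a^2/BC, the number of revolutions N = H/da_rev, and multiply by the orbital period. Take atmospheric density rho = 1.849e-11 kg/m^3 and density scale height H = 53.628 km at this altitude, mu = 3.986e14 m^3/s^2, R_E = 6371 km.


a = R_E + alt = 6685.4000 km = 6.6854e+06 m
da_rev = 2*pi*rho*a^2/BC = 2*pi*1.849e-11*(6.6854e+06)^2/34.9 = 148.780545 m per revolution
N = H/da_rev = 53628.0000 m / 148.780545 m = 360.4504 revolutions
P = 2*pi*sqrt(a^3/mu) = 5440.0428 s
lifetime = N*P = 360.4504 * 5440.0428 = 1.9608653e+06 s = 22.6952 days

22.6952 days


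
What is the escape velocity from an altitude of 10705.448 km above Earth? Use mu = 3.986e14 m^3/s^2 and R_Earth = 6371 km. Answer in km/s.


r = 6371.0 + 10705.448 = 17076.4480 km = 1.7076448e+07 m
v_esc = sqrt(2*mu/r) = sqrt(2*3.986e14 / 1.7076448e+07)
v_esc = 6832.5824 m/s = 6.8326 km/s

6.8326 km/s


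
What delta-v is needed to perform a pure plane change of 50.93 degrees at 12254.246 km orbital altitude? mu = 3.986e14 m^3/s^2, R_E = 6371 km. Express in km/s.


r = 18625.2460 km = 1.8625246e+07 m
V = sqrt(mu/r) = 4626.1279 m/s
di = 50.93 deg = 0.8888962 rad
dV = 2*V*sin(di/2) = 2*4626.1279*sin(0.4444481)
dV = 3978.0968 m/s = 3.9781 km/s

3.9781 km/s


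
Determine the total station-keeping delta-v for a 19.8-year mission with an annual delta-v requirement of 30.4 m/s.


dV = rate * years = 30.4 * 19.8
dV = 601.9200 m/s

601.9200 m/s


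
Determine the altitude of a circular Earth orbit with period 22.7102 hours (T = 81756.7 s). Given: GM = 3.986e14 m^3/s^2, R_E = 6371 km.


T = 81756.7 s
r = (mu*T^2/(4*pi^2))^(1/3) = (3.986e14 * 81756.7^2 / (4*pi^2))^(1/3)
r = 4.071378e+07 m = 40713.7796 km
alt = r - R_E = 40713.7796 - 6371 = 34342.7796 km

34342.7796 km


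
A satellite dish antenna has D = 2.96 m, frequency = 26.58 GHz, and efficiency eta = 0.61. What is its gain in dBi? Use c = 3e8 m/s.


lambda = c/f = 3e8 / 2.658e+10 = 0.01128668 m
G = eta*(pi*D/lambda)^2 = 0.61*(pi*2.96/0.01128668)^2
G = 414076.3689 (linear)
G = 10*log10(414076.3689) = 56.1708 dBi

56.1708 dBi


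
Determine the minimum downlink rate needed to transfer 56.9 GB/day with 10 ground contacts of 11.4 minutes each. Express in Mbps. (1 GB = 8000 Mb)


total contact time = 10 * 11.4 * 60 = 6840.0000 s
data = 56.9 GB = 455200.0000 Mb
rate = 455200.0000 / 6840.0000 = 66.5497 Mbps

66.5497 Mbps


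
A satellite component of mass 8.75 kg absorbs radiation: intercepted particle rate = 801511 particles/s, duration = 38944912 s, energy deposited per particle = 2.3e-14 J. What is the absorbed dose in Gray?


Total energy deposited = rate * time * E_per
  = 801511 * 38944912 * 2.3e-14 = 0.7179398 J
Dose = E_total / mass = 0.7179398 / 8.75
Dose = 0.08205027 Gy

0.0821 Gy


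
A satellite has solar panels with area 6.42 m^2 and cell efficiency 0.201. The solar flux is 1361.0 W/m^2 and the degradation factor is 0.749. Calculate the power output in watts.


P = area * eta * S * degradation
P = 6.42 * 0.201 * 1361.0 * 0.749
P = 1315.4400 W

1315.4400 W


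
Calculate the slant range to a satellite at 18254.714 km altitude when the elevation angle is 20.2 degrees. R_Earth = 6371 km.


h = 18254.714 km, el = 20.2 deg
d = -R_E*sin(el) + sqrt((R_E*sin(el))^2 + 2*R_E*h + h^2)
d = -6371.0000*sin(0.3525565) + sqrt((6371.0000*0.3452982)^2 + 2*6371.0000*18254.714 + 18254.714^2)
d = 21688.9244 km

21688.9244 km


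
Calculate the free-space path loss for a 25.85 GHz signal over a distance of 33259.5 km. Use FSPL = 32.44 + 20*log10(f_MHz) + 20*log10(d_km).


f = 25.85 GHz = 25850.0000 MHz
d = 33259.5 km
FSPL = 32.44 + 20*log10(25850.0000) + 20*log10(33259.5)
FSPL = 32.44 + 88.2492 + 90.4383
FSPL = 211.1275 dB

211.1275 dB


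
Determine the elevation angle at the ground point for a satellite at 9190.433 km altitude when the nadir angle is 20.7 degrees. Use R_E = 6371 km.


r = R_E + alt = 15561.4330 km
Law of sines in the satellite / Earth-center / ground-point triangle:
  sin(nadir)/R_E = sin(90 + el)/r  =>  cos(el) = (r/R_E)*sin(nadir)
cos(el) = (15561.4330 / 6371.0000) * sin(20.7 deg) = 0.863377
el = arccos(0.863377) = 30.3021 deg
(Earth-central angle = 90 - nadir - el = 38.9979 deg)

30.3021 degrees


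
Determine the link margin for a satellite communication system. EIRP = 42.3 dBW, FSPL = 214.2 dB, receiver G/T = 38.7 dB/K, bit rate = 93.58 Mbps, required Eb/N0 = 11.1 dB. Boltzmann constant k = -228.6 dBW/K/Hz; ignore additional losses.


C/N0 = EIRP - FSPL + G/T - k = 42.3 - 214.2 + 38.7 - (-228.6)
C/N0 = 95.4000 dB-Hz
R_b = 93.58 Mbps = 9.358e+07 bps -> 10*log10(R_b) = 79.7118 dB-Hz
Eb/N0 = C/N0 - 10*log10(R_b) = 95.4000 - 79.7118 = 15.6882 dB
Margin = Eb/N0 - Eb/N0_req = 15.6882 - 11.1 = 4.5882 dB (link closes)

4.5882 dB


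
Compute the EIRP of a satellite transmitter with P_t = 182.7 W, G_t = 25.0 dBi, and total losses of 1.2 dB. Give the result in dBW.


Pt = 182.7 W = 22.6174 dBW
EIRP = Pt_dBW + Gt - losses = 22.6174 + 25.0 - 1.2 = 46.4174 dBW

46.4174 dBW


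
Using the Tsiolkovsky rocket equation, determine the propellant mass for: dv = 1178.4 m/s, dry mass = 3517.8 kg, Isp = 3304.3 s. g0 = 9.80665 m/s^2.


ve = Isp * g0 = 3304.3 * 9.80665 = 32404.113595 m/s
mass ratio = exp(dv/ve) = exp(1178.4/32404.113595) = 1.03703508
m_prop = m_dry * (mr - 1) = 3517.8 * (1.03703508 - 1)
m_prop = 130.2820 kg

130.2820 kg


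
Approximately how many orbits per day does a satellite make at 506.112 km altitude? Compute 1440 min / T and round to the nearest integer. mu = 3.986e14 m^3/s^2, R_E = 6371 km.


r = 6.877112e+06 m
T = 2*pi*sqrt(r^3/mu) = 5675.7122 s = 94.5952 min
revs/day = 1440 / 94.5952 = 15.2228
Rounded: 15 revolutions per day

15 revolutions per day


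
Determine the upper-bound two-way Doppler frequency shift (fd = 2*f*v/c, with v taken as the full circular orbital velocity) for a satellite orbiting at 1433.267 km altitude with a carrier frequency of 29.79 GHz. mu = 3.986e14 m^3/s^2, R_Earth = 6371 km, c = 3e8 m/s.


r = 7.804267e+06 m
v = sqrt(mu/r) = 7146.6512 m/s (worst-case radial velocity)
f = 29.79 GHz = 2.979e+10 Hz
fd = 2*f*v/c = 2*2.979e+10*7146.6512/3.0e+08
fd = 1.4193249e+06 Hz

1.4193e+06 Hz


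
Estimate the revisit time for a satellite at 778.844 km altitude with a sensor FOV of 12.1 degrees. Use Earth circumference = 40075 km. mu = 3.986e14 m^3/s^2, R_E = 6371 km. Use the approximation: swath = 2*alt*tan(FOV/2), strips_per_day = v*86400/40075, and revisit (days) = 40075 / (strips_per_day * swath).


swath = 2*778.844*tan(0.1055924) = 165.0941 km
v = sqrt(mu/r) = 7466.5566 m/s = 7.4666 km/s
strips/day = v*86400/40075 = 7.4666*86400/40075 = 16.0976
coverage/day = strips * swath = 16.0976 * 165.0941 = 2657.6152 km
revisit = 40075 / 2657.6152 = 15.0793 days

15.0793 days


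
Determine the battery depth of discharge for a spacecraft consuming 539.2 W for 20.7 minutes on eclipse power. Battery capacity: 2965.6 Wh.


E_used = P * t / 60 = 539.2 * 20.7 / 60 = 186.0240 Wh
DOD = E_used / E_total * 100 = 186.0240 / 2965.6 * 100
DOD = 6.2727 %

6.2727 %


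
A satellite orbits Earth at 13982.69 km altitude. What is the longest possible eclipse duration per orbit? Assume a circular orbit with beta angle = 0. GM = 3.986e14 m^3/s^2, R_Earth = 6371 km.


r = 20353.6900 km
T = 481.6424 min
Eclipse fraction = arcsin(R_E/r)/pi = arcsin(6371.0000/20353.6900)/pi
= arcsin(0.3130145)/pi = 0.1013388
Eclipse duration = 0.1013388 * 481.6424 = 48.8091 min

48.8091 minutes


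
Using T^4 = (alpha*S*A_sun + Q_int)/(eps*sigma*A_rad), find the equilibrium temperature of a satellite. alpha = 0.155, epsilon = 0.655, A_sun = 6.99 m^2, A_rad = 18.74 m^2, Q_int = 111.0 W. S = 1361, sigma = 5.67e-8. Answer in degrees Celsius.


Numerator = alpha*S*A_sun + Q_int = 0.155*1361*6.99 + 111.0 = 1585.5755 W
Denominator = eps*sigma*A_rad = 0.655*5.67e-8*18.74 = 6.9597549e-07 W/K^4
T^4 = 2.2782059e+09 K^4
T = 218.4732 K = -54.6768 C

-54.6768 degrees Celsius


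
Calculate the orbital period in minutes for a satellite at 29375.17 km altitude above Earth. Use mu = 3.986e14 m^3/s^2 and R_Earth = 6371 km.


r = 35746.1700 km = 3.574617e+07 m
T = 2*pi*sqrt(r^3/mu) = 2*pi*sqrt(4.5676051e+22 / 3.986e14)
T = 67259.7883 s = 1120.9965 min

1120.9965 minutes


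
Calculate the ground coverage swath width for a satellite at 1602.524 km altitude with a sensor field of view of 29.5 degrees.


FOV = 29.5 deg = 0.5148721 rad
swath = 2 * alt * tan(FOV/2) = 2 * 1602.524 * tan(0.2574361)
swath = 2 * 1602.524 * 0.263278
swath = 843.8187 km

843.8187 km


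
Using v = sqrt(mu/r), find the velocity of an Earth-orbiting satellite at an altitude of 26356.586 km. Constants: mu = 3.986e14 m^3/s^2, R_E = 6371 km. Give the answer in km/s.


r = R_E + alt = 6371.0 + 26356.586 = 32727.5860 km = 3.2727586e+07 m
v = sqrt(mu/r) = sqrt(3.986e14 / 3.2727586e+07) = 3489.8894 m/s = 3.4899 km/s

3.4899 km/s


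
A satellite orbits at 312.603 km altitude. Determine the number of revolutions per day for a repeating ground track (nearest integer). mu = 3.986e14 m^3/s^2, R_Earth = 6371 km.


r = 6.683603e+06 m
T = 2*pi*sqrt(r^3/mu) = 5437.8496 s = 90.6308 min
revs/day = 1440 / 90.6308 = 15.8886
Rounded: 16 revolutions per day

16 revolutions per day


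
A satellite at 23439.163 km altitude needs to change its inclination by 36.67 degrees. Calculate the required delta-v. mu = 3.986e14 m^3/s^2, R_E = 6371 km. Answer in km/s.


r = 29810.1630 km = 2.9810163e+07 m
V = sqrt(mu/r) = 3656.6759 m/s
di = 36.67 deg = 0.6400122 rad
dV = 2*V*sin(di/2) = 2*3656.6759*sin(0.3200061)
dV = 2300.5784 m/s = 2.3006 km/s

2.3006 km/s


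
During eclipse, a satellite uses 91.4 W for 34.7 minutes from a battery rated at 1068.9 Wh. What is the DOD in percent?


E_used = P * t / 60 = 91.4 * 34.7 / 60 = 52.8597 Wh
DOD = E_used / E_total * 100 = 52.8597 / 1068.9 * 100
DOD = 4.9452 %

4.9452 %


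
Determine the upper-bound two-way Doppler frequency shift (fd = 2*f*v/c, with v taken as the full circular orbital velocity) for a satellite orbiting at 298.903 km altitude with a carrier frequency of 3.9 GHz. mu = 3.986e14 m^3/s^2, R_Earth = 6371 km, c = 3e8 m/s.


r = 6.669903e+06 m
v = sqrt(mu/r) = 7730.5232 m/s (worst-case radial velocity)
f = 3.9 GHz = 3.9e+09 Hz
fd = 2*f*v/c = 2*3.9e+09*7730.5232/3.0e+08
fd = 200993.6033 Hz

200993.6033 Hz


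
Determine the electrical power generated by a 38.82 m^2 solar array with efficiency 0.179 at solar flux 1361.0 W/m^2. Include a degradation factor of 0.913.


P = area * eta * S * degradation
P = 38.82 * 0.179 * 1361.0 * 0.913
P = 8634.5054 W

8634.5054 W


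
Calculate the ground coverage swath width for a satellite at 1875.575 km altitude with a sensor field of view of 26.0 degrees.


FOV = 26.0 deg = 0.4537856 rad
swath = 2 * alt * tan(FOV/2) = 2 * 1875.575 * tan(0.2268928)
swath = 2 * 1875.575 * 0.2308682
swath = 866.0212 km

866.0212 km


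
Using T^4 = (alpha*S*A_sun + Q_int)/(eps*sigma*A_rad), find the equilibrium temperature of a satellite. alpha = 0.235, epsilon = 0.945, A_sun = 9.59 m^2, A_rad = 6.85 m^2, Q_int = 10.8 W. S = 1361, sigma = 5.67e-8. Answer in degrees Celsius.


Numerator = alpha*S*A_sun + Q_int = 0.235*1361*9.59 + 10.8 = 3078.0176 W
Denominator = eps*sigma*A_rad = 0.945*5.67e-8*6.85 = 3.6703327e-07 W/K^4
T^4 = 8.3862087e+09 K^4
T = 302.6157 K = 29.4657 C

29.4657 degrees Celsius


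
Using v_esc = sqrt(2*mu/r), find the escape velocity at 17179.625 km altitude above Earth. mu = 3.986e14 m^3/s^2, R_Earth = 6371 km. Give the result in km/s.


r = 6371.0 + 17179.625 = 23550.6250 km = 2.3550625e+07 m
v_esc = sqrt(2*mu/r) = sqrt(2*3.986e14 / 2.3550625e+07)
v_esc = 5818.1167 m/s = 5.8181 km/s

5.8181 km/s


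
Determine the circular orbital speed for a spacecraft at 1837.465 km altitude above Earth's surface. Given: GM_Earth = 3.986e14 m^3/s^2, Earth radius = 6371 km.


r = R_E + alt = 6371.0 + 1837.465 = 8208.4650 km = 8.208465e+06 m
v = sqrt(mu/r) = sqrt(3.986e14 / 8.208465e+06) = 6968.4738 m/s = 6.9685 km/s

6.9685 km/s


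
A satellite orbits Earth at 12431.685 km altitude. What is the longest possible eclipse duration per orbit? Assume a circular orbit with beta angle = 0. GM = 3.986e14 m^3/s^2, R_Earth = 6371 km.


r = 18802.6850 km
T = 427.6513 min
Eclipse fraction = arcsin(R_E/r)/pi = arcsin(6371.0000/18802.6850)/pi
= arcsin(0.3388346)/pi = 0.1100327
Eclipse duration = 0.1100327 * 427.6513 = 47.0556 min

47.0556 minutes


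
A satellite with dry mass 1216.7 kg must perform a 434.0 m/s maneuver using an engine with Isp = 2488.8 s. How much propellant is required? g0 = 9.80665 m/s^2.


ve = Isp * g0 = 2488.8 * 9.80665 = 24406.790520 m/s
mass ratio = exp(dv/ve) = exp(434.0/24406.790520) = 1.01794098
m_prop = m_dry * (mr - 1) = 1216.7 * (1.01794098 - 1)
m_prop = 21.8288 kg

21.8288 kg


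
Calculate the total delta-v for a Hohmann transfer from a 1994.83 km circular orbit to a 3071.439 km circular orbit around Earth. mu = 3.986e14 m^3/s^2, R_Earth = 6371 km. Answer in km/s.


r1 = 8365.8300 km = 8.36583e+06 m
r2 = 9442.4390 km = 9.442439e+06 m
dv1 = sqrt(mu/r1)*(sqrt(2*r2/(r1+r2)) - 1) = 205.5893 m/s
dv2 = sqrt(mu/r2)*(1 - sqrt(2*r1/(r1+r2))) = 199.4577 m/s
total dv = |dv1| + |dv2| = 205.5893 + 199.4577 = 405.0470 m/s = 0.405047 km/s

0.4050 km/s


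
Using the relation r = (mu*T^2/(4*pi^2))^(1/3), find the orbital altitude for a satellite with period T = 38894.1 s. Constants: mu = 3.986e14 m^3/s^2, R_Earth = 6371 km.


T = 38894.1 s
r = (mu*T^2/(4*pi^2))^(1/3) = (3.986e14 * 38894.1^2 / (4*pi^2))^(1/3)
r = 2.4811232e+07 m = 24811.2324 km
alt = r - R_E = 24811.2324 - 6371 = 18440.2324 km

18440.2324 km


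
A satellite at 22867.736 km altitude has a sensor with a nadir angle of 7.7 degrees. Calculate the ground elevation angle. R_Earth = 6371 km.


r = R_E + alt = 29238.7360 km
Law of sines in the satellite / Earth-center / ground-point triangle:
  sin(nadir)/R_E = sin(90 + el)/r  =>  cos(el) = (r/R_E)*sin(nadir)
cos(el) = (29238.7360 / 6371.0000) * sin(7.7 deg) = 0.6149092
el = arccos(0.6149092) = 52.0547 deg
(Earth-central angle = 90 - nadir - el = 30.2453 deg)

52.0547 degrees


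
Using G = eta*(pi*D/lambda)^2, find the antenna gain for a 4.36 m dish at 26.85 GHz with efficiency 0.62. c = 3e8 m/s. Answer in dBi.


lambda = c/f = 3e8 / 2.685e+10 = 0.01117318 m
G = eta*(pi*D/lambda)^2 = 0.62*(pi*4.36/0.01117318)^2
G = 931773.7774 (linear)
G = 10*log10(931773.7774) = 59.6931 dBi

59.6931 dBi


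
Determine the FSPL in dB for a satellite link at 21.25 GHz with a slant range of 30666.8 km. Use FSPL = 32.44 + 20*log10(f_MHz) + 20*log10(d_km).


f = 21.25 GHz = 21250.0000 MHz
d = 30666.8 km
FSPL = 32.44 + 20*log10(21250.0000) + 20*log10(30666.8)
FSPL = 32.44 + 86.5472 + 89.7334
FSPL = 208.7205 dB

208.7205 dB


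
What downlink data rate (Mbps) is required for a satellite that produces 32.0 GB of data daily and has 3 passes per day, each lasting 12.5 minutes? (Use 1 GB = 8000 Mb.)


total contact time = 3 * 12.5 * 60 = 2250.0000 s
data = 32.0 GB = 256000.0000 Mb
rate = 256000.0000 / 2250.0000 = 113.7778 Mbps

113.7778 Mbps


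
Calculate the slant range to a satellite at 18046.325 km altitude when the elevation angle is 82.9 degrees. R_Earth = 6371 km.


h = 18046.325 km, el = 82.9 deg
d = -R_E*sin(el) + sqrt((R_E*sin(el))^2 + 2*R_E*h + h^2)
d = -6371.0000*sin(1.4469) + sqrt((6371.0000*0.9923319)^2 + 2*6371.0000*18046.325 + 18046.325^2)
d = 18082.4769 km

18082.4769 km


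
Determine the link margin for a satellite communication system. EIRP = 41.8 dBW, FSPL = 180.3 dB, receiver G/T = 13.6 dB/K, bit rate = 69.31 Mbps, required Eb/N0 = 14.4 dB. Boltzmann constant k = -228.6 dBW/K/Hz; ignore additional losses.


C/N0 = EIRP - FSPL + G/T - k = 41.8 - 180.3 + 13.6 - (-228.6)
C/N0 = 103.7000 dB-Hz
R_b = 69.31 Mbps = 6.931e+07 bps -> 10*log10(R_b) = 78.4080 dB-Hz
Eb/N0 = C/N0 - 10*log10(R_b) = 103.7000 - 78.4080 = 25.2920 dB
Margin = Eb/N0 - Eb/N0_req = 25.2920 - 14.4 = 10.8920 dB (link closes)

10.8920 dB


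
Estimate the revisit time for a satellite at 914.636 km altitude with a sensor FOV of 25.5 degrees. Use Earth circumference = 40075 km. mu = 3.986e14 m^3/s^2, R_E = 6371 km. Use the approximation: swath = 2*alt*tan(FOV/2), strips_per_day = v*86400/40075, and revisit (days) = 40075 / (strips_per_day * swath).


swath = 2*914.636*tan(0.2225295) = 413.9220 km
v = sqrt(mu/r) = 7396.6473 m/s = 7.3966 km/s
strips/day = v*86400/40075 = 7.3966*86400/40075 = 15.9469
coverage/day = strips * swath = 15.9469 * 413.9220 = 6600.7552 km
revisit = 40075 / 6600.7552 = 6.0713 days

6.0713 days


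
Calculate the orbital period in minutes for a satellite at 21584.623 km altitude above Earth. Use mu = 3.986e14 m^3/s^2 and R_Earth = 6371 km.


r = 27955.6230 km = 2.7955623e+07 m
T = 2*pi*sqrt(r^3/mu) = 2*pi*sqrt(2.1847791e+22 / 3.986e14)
T = 46517.3519 s = 775.2892 min

775.2892 minutes


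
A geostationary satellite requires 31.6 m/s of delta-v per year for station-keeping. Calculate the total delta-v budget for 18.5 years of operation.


dV = rate * years = 31.6 * 18.5
dV = 584.6000 m/s

584.6000 m/s


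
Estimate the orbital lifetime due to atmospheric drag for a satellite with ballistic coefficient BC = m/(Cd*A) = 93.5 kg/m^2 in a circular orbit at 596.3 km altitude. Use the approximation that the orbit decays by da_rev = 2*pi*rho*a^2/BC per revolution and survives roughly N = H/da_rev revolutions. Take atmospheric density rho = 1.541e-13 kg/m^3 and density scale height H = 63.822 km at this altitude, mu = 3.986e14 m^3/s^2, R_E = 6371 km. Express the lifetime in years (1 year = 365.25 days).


a = R_E + alt = 6967.3000 km = 6.9673e+06 m
da_rev = 2*pi*rho*a^2/BC = 2*pi*1.541e-13*(6.9673e+06)^2/93.5 = 0.50268962 m per revolution
N = H/da_rev = 63822.0000 m / 0.50268962 m = 126961.0459 revolutions
P = 2*pi*sqrt(a^3/mu) = 5787.7263 s
lifetime = N*P = 126961.0459 * 5787.7263 = 7.3481579e+08 s = 8504.8124 days
years = 8504.8124 / 365.25 = 23.2849 years

23.2849 years


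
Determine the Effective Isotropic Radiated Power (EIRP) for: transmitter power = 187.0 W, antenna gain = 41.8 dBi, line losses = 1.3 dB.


Pt = 187.0 W = 22.7184 dBW
EIRP = Pt_dBW + Gt - losses = 22.7184 + 41.8 - 1.3 = 63.2184 dBW

63.2184 dBW


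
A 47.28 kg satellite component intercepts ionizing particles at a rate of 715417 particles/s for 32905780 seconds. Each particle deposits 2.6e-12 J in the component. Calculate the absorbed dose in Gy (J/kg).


Total energy deposited = rate * time * E_per
  = 715417 * 32905780 * 2.6e-12 = 61.2075 J
Dose = E_total / mass = 61.2075 / 47.28
Dose = 1.2946 Gy

1.2946 Gy


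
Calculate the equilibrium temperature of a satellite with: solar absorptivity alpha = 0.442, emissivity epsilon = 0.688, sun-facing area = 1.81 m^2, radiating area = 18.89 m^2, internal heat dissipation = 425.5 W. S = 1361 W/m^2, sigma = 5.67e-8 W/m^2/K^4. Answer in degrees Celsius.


Numerator = alpha*S*A_sun + Q_int = 0.442*1361*1.81 + 425.5 = 1514.3272 W
Denominator = eps*sigma*A_rad = 0.688*5.67e-8*18.89 = 7.3689134e-07 W/K^4
T^4 = 2.055021e+09 K^4
T = 212.9139 K = -60.2361 C

-60.2361 degrees Celsius


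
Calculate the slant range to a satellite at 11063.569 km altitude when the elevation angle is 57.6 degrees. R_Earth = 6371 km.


h = 11063.569 km, el = 57.6 deg
d = -R_E*sin(el) + sqrt((R_E*sin(el))^2 + 2*R_E*h + h^2)
d = -6371.0000*sin(1.0053) + sqrt((6371.0000*0.8443279)^2 + 2*6371.0000*11063.569 + 11063.569^2)
d = 11717.8769 km

11717.8769 km


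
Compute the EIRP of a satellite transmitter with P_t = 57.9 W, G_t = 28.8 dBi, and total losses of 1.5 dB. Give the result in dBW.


Pt = 57.9 W = 17.6268 dBW
EIRP = Pt_dBW + Gt - losses = 17.6268 + 28.8 - 1.5 = 44.9268 dBW

44.9268 dBW


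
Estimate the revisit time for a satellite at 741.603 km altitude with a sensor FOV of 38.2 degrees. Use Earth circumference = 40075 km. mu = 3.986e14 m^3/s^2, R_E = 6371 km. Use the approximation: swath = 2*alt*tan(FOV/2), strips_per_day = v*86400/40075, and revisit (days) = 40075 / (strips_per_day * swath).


swath = 2*741.603*tan(0.3333579) = 513.6061 km
v = sqrt(mu/r) = 7486.0783 m/s = 7.4861 km/s
strips/day = v*86400/40075 = 7.4861*86400/40075 = 16.1397
coverage/day = strips * swath = 16.1397 * 513.6061 = 8289.4319 km
revisit = 40075 / 8289.4319 = 4.8345 days

4.8345 days


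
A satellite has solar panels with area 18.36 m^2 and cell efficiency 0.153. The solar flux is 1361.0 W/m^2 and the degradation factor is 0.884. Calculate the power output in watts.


P = area * eta * S * degradation
P = 18.36 * 0.153 * 1361.0 * 0.884
P = 3379.6716 W

3379.6716 W


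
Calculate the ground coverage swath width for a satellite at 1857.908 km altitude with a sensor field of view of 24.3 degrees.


FOV = 24.3 deg = 0.424115 rad
swath = 2 * alt * tan(FOV/2) = 2 * 1857.908 * tan(0.2120575)
swath = 2 * 1857.908 * 0.2152944
swath = 799.9943 km

799.9943 km


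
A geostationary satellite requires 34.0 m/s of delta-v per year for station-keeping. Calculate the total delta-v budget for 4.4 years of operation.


dV = rate * years = 34.0 * 4.4
dV = 149.6000 m/s

149.6000 m/s


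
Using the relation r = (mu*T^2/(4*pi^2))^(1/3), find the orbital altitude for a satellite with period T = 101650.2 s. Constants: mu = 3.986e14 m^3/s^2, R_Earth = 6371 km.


T = 101650.2 s
r = (mu*T^2/(4*pi^2))^(1/3) = (3.986e14 * 101650.2^2 / (4*pi^2))^(1/3)
r = 4.7075833e+07 m = 47075.8327 km
alt = r - R_E = 47075.8327 - 6371 = 40704.8327 km

40704.8327 km


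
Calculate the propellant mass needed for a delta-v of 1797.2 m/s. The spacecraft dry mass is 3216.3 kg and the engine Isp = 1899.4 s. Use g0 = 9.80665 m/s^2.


ve = Isp * g0 = 1899.4 * 9.80665 = 18626.751010 m/s
mass ratio = exp(dv/ve) = exp(1797.2/18626.751010) = 1.10129294
m_prop = m_dry * (mr - 1) = 3216.3 * (1.10129294 - 1)
m_prop = 325.7885 kg

325.7885 kg


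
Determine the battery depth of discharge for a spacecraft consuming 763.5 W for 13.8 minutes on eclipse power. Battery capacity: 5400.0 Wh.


E_used = P * t / 60 = 763.5 * 13.8 / 60 = 175.6050 Wh
DOD = E_used / E_total * 100 = 175.6050 / 5400.0 * 100
DOD = 3.2519 %

3.2519 %


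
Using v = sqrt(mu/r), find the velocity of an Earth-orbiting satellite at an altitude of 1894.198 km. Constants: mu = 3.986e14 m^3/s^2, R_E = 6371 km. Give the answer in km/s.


r = R_E + alt = 6371.0 + 1894.198 = 8265.1980 km = 8.265198e+06 m
v = sqrt(mu/r) = sqrt(3.986e14 / 8.265198e+06) = 6944.5165 m/s = 6.9445 km/s

6.9445 km/s


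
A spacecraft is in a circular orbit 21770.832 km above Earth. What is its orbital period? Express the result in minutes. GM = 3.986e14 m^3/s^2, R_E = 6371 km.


r = 28141.8320 km = 2.8141832e+07 m
T = 2*pi*sqrt(r^3/mu) = 2*pi*sqrt(2.2287281e+22 / 3.986e14)
T = 46982.8946 s = 783.0482 min

783.0482 minutes


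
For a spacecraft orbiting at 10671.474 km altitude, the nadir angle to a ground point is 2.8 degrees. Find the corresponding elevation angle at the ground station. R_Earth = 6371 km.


r = R_E + alt = 17042.4740 km
Law of sines in the satellite / Earth-center / ground-point triangle:
  sin(nadir)/R_E = sin(90 + el)/r  =>  cos(el) = (r/R_E)*sin(nadir)
cos(el) = (17042.4740 / 6371.0000) * sin(2.8 deg) = 0.1306735
el = arccos(0.1306735) = 82.4915 deg
(Earth-central angle = 90 - nadir - el = 4.7085 deg)

82.4915 degrees


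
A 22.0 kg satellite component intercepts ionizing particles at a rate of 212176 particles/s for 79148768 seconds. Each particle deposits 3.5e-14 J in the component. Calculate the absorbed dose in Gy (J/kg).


Total energy deposited = rate * time * E_per
  = 212176 * 79148768 * 3.5e-14 = 0.5877714 J
Dose = E_total / mass = 0.5877714 / 22.0
Dose = 0.02671688 Gy

0.0267 Gy


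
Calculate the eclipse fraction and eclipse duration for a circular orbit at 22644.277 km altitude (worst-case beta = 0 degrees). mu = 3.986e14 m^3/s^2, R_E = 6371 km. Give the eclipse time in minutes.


r = 29015.2770 km
T = 819.7852 min
Eclipse fraction = arcsin(R_E/r)/pi = arcsin(6371.0000/29015.2770)/pi
= arcsin(0.219574)/pi = 0.07046674
Eclipse duration = 0.07046674 * 819.7852 = 57.7676 min

57.7676 minutes


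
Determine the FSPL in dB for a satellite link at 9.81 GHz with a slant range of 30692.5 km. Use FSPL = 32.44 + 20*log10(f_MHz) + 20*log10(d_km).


f = 9.81 GHz = 9810.0000 MHz
d = 30692.5 km
FSPL = 32.44 + 20*log10(9810.0000) + 20*log10(30692.5)
FSPL = 32.44 + 79.8334 + 89.7406
FSPL = 202.0140 dB

202.0140 dB


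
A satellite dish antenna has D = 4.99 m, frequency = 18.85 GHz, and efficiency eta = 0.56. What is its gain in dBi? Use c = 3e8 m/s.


lambda = c/f = 3e8 / 1.885e+10 = 0.01591512 m
G = eta*(pi*D/lambda)^2 = 0.56*(pi*4.99/0.01591512)^2
G = 543336.7283 (linear)
G = 10*log10(543336.7283) = 57.3507 dBi

57.3507 dBi


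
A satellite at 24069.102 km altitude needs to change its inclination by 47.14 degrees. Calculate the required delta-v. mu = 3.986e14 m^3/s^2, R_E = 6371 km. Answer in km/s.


r = 30440.1020 km = 3.0440102e+07 m
V = sqrt(mu/r) = 3618.6418 m/s
di = 47.14 deg = 0.8227482 rad
dV = 2*V*sin(di/2) = 2*3618.6418*sin(0.4113741)
dV = 2893.9666 m/s = 2.8940 km/s

2.8940 km/s
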